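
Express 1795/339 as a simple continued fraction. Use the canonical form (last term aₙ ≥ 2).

[5; 3, 2, 1, 1, 3, 2, 2]

1795 = 5×339 + 100
339 = 3×100 + 39
100 = 2×39 + 22
39 = 1×22 + 17
22 = 1×17 + 5
17 = 3×5 + 2
5 = 2×2 + 1
2 = 2×1 + 0  (stop)
So 1795/339 = [5; 3, 2, 1, 1, 3, 2, 2].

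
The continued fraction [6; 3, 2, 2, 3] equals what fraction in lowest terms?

Using pₖ = aₖpₖ₋₁ + pₖ₋₂ and qₖ = aₖqₖ₋₁ + qₖ₋₂:
  k=0: a=6, p=6, q=1
  k=1: a=3, p=19, q=3
  k=2: a=2, p=44, q=7
  k=3: a=2, p=107, q=17
  k=4: a=3, p=365, q=58

365/58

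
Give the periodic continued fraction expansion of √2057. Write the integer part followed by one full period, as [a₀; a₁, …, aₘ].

a₀ = ⌊√2057⌋ = 45.
With m₀=0, d₀=1 and mₖ₊₁ = dₖaₖ − mₖ, dₖ₊₁ = (n − mₖ₊₁²)/dₖ, aₖ₊₁ = ⌊(a₀+mₖ₊₁)/dₖ₊₁⌋:
  k=1: m=45, d=32, a=2
  k=2: m=19, d=53, a=1
  k=3: m=34, d=17, a=4
  k=4: m=34, d=53, a=1
  k=5: m=19, d=32, a=2
  k=6: m=45, d=1, a=90
d=1 and a=2a₀=90 at k=6, so the next step gives (m, d) = (45, 32) again — its k=1 value — and the period has length 6.

[45; 2, 1, 4, 1, 2, 90]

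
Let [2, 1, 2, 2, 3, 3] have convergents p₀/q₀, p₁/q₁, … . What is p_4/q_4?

Using pₖ = aₖpₖ₋₁ + pₖ₋₂, qₖ = aₖqₖ₋₁ + qₖ₋₂ (with p₋₁=1, p₋₂=0, q₋₁=0, q₋₂=1):
  k=0: a=2, p=2, q=1
  k=1: a=1, p=3, q=1
  k=2: a=2, p=8, q=3
  k=3: a=2, p=19, q=7
  k=4: a=3, p=65, q=24

65/24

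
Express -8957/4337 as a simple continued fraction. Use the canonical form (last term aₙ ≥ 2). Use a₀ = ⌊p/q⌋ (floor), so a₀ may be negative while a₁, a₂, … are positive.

[-3; 1, 14, 3, 13, 7]

-8957 = -3×4337 + 4054
4337 = 1×4054 + 283
4054 = 14×283 + 92
283 = 3×92 + 7
92 = 13×7 + 1
7 = 7×1 + 0  (stop)
So -8957/4337 = [-3; 1, 14, 3, 13, 7].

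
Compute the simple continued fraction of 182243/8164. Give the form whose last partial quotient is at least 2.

[22; 3, 10, 5, 1, 3, 11]

182243 = 22·8164 + 2635
8164 = 3·2635 + 259
2635 = 10·259 + 45
259 = 5·45 + 34
45 = 1·34 + 11
34 = 3·11 + 1
11 = 11·1 + 0  (stop)
So 182243/8164 = [22; 3, 10, 5, 1, 3, 11].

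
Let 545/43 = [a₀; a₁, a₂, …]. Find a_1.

545 = 12·43 + 29   →  a_0 = 12
43 = 1·29 + 14   →  a_1 = 1

1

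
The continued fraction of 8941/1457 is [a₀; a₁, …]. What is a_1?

8941 = 6·1457 + 199   →  a_0 = 6
1457 = 7·199 + 64   →  a_1 = 7

7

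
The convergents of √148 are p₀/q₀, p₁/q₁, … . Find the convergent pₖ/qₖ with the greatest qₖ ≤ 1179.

10657/876

√148 = [12; 6, 24, …] (period length 2).
Convergents:
  p_0/q_0 = 12/1
  p_1/q_1 = 73/6
  p_2/q_2 = 1764/145
  p_3/q_3 = 10657/876
  p_4/q_4 = 257532/21169
q_3 = 876 ≤ 1179 < 21169 = q_4, so the answer is 10657/876.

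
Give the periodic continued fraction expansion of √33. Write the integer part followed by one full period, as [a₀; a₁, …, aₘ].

a₀ = ⌊√33⌋ = 5.
With m₀=0, d₀=1 and mₖ₊₁ = dₖaₖ − mₖ, dₖ₊₁ = (n − mₖ₊₁²)/dₖ, aₖ₊₁ = ⌊(a₀+mₖ₊₁)/dₖ₊₁⌋:
  k=1: m=5, d=8, a=1
  k=2: m=3, d=3, a=2
  k=3: m=3, d=8, a=1
  k=4: m=5, d=1, a=10
d=1 and a=2a₀=10 at k=4, so the next step gives (m, d) = (5, 8) again — its k=1 value — and the period has length 4.

[5; 1, 2, 1, 10]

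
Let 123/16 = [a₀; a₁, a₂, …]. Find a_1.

123 = 7·16 + 11   →  a_0 = 7
16 = 1·11 + 5   →  a_1 = 1

1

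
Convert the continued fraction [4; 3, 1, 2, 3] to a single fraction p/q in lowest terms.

158/37

Fold from the inside: start with 3/1.
  2 + 1/3 = 7/3
  1 + 3/7 = 10/7
  3 + 7/10 = 37/10
  4 + 10/37 = 158/37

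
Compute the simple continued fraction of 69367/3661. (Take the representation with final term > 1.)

[18; 1, 18, 14, 1, 3, 3]

69367 = 18*3661 + 3469
3661 = 1*3469 + 192
3469 = 18*192 + 13
192 = 14*13 + 10
13 = 1*10 + 3
10 = 3*3 + 1
3 = 3*1 + 0  (stop)
So 69367/3661 = [18; 1, 18, 14, 1, 3, 3].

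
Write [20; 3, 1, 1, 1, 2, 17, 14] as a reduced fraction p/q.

143654/7085

Fold from the inside: start with 14/1.
  17 + 1/14 = 239/14
  2 + 14/239 = 492/239
  1 + 239/492 = 731/492
  1 + 492/731 = 1223/731
  1 + 731/1223 = 1954/1223
  3 + 1223/1954 = 7085/1954
  20 + 1954/7085 = 143654/7085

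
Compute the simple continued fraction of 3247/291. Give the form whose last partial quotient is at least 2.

[11; 6, 3, 15]

3247 = 11·291 + 46
291 = 6·46 + 15
46 = 3·15 + 1
15 = 15·1 + 0  (stop)
So 3247/291 = [11; 6, 3, 15].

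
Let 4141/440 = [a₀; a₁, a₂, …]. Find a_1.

2

4141 = 9·440 + 181   →  a_0 = 9
440 = 2·181 + 78   →  a_1 = 2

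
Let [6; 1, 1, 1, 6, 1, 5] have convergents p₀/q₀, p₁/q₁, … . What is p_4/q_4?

Using pₖ = aₖpₖ₋₁ + pₖ₋₂, qₖ = aₖqₖ₋₁ + qₖ₋₂ (with p₋₁=1, p₋₂=0, q₋₁=0, q₋₂=1):
  k=0: a=6, p=6, q=1
  k=1: a=1, p=7, q=1
  k=2: a=1, p=13, q=2
  k=3: a=1, p=20, q=3
  k=4: a=6, p=133, q=20

133/20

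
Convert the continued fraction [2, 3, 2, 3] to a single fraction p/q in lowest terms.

Using pₖ = aₖpₖ₋₁ + pₖ₋₂ and qₖ = aₖqₖ₋₁ + qₖ₋₂:
  k=0: a=2, p=2, q=1
  k=1: a=3, p=7, q=3
  k=2: a=2, p=16, q=7
  k=3: a=3, p=55, q=24

55/24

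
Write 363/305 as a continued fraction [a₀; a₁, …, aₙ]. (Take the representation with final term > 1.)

363 = 1·305 + 58
305 = 5·58 + 15
58 = 3·15 + 13
15 = 1·13 + 2
13 = 6·2 + 1
2 = 2·1 + 0  (stop)
So 363/305 = [1; 5, 3, 1, 6, 2].

[1; 5, 3, 1, 6, 2]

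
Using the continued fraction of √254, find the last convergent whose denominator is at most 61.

255/16

√254 = [15; 1, 14, 1, 30, …] (period length 4).
Convergents:
  p_0/q_0 = 15/1
  p_1/q_1 = 16/1
  p_2/q_2 = 239/15
  p_3/q_3 = 255/16
  p_4/q_4 = 7889/495
q_3 = 16 ≤ 61 < 495 = q_4, so the answer is 255/16.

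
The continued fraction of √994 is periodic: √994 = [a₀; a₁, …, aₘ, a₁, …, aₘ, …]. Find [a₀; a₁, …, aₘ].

a₀ = ⌊√994⌋ = 31.
With m₀=0, d₀=1 and mₖ₊₁ = dₖaₖ − mₖ, dₖ₊₁ = (n − mₖ₊₁²)/dₖ, aₖ₊₁ = ⌊(a₀+mₖ₊₁)/dₖ₊₁⌋:
  k=1: m=31, d=33, a=1
  k=2: m=2, d=30, a=1
  k=3: m=28, d=7, a=8
  k=4: m=28, d=30, a=1
  k=5: m=2, d=33, a=1
  k=6: m=31, d=1, a=62
d=1 and a=2a₀=62 at k=6, so the next step gives (m, d) = (31, 33) again — its k=1 value — and the period has length 6.

[31; 1, 1, 8, 1, 1, 62]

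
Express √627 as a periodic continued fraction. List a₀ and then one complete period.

a₀ = ⌊√627⌋ = 25.

[25; 25, 50]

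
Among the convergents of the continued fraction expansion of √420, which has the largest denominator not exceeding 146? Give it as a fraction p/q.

1660/81

√420 = [20; 2, 40, …] (period length 2).
Convergents:
  p_0/q_0 = 20/1
  p_1/q_1 = 41/2
  p_2/q_2 = 1660/81
  p_3/q_3 = 3361/164
q_2 = 81 ≤ 146 < 164 = q_3, so the answer is 1660/81.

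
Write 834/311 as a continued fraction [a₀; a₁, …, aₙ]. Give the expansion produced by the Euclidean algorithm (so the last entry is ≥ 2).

[2; 1, 2, 7, 14]

834 = 2×311 + 212
311 = 1×212 + 99
212 = 2×99 + 14
99 = 7×14 + 1
14 = 14×1 + 0  (stop)
So 834/311 = [2; 1, 2, 7, 14].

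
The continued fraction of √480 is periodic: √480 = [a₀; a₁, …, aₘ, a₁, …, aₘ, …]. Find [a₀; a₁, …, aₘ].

a₀ = ⌊√480⌋ = 21.
With m₀=0, d₀=1 and mₖ₊₁ = dₖaₖ − mₖ, dₖ₊₁ = (n − mₖ₊₁²)/dₖ, aₖ₊₁ = ⌊(a₀+mₖ₊₁)/dₖ₊₁⌋:
  k=1: m=21, d=39, a=1
  k=2: m=18, d=4, a=9
  k=3: m=18, d=39, a=1
  k=4: m=21, d=1, a=42
d=1 and a=2a₀=42 at k=4, so the next step gives (m, d) = (21, 39) again — its k=1 value — and the period has length 4.

[21; 1, 9, 1, 42]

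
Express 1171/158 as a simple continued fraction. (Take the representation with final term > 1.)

1171 = 7*158 + 65
158 = 2*65 + 28
65 = 2*28 + 9
28 = 3*9 + 1
9 = 9*1 + 0  (stop)
So 1171/158 = [7; 2, 2, 3, 9].

[7; 2, 2, 3, 9]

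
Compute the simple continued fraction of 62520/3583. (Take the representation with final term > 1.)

[17; 2, 4, 2, 2, 4, 2, 7]

62520 = 17×3583 + 1609
3583 = 2×1609 + 365
1609 = 4×365 + 149
365 = 2×149 + 67
149 = 2×67 + 15
67 = 4×15 + 7
15 = 2×7 + 1
7 = 7×1 + 0  (stop)
So 62520/3583 = [17; 2, 4, 2, 2, 4, 2, 7].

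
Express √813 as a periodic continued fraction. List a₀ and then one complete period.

a₀ = ⌊√813⌋ = 28.
With m₀=0, d₀=1 and mₖ₊₁ = dₖaₖ − mₖ, dₖ₊₁ = (n − mₖ₊₁²)/dₖ, aₖ₊₁ = ⌊(a₀+mₖ₊₁)/dₖ₊₁⌋:
  k=1: m=28, d=29, a=1
  k=2: m=1, d=28, a=1
  k=3: m=27, d=3, a=18
  k=4: m=27, d=28, a=1
  k=5: m=1, d=29, a=1
  k=6: m=28, d=1, a=56
d=1 and a=2a₀=56 at k=6, so the next step gives (m, d) = (28, 29) again — its k=1 value — and the period has length 6.

[28; 1, 1, 18, 1, 1, 56]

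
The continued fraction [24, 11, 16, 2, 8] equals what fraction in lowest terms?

Using pₖ = aₖpₖ₋₁ + pₖ₋₂ and qₖ = aₖqₖ₋₁ + qₖ₋₂:
  k=0: a=24, p=24, q=1
  k=1: a=11, p=265, q=11
  k=2: a=16, p=4264, q=177
  k=3: a=2, p=8793, q=365
  k=4: a=8, p=74608, q=3097

74608/3097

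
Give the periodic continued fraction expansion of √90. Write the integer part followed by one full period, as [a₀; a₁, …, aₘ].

[9; 2, 18]

a₀ = ⌊√90⌋ = 9.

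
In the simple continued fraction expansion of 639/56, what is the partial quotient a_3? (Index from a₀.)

639 = 11·56 + 23   →  a_0 = 11
56 = 2·23 + 10   →  a_1 = 2
23 = 2·10 + 3   →  a_2 = 2
10 = 3·3 + 1   →  a_3 = 3

3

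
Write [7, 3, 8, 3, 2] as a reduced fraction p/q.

Using pₖ = aₖpₖ₋₁ + pₖ₋₂ and qₖ = aₖqₖ₋₁ + qₖ₋₂:
  k=0: a=7, p=7, q=1
  k=1: a=3, p=22, q=3
  k=2: a=8, p=183, q=25
  k=3: a=3, p=571, q=78
  k=4: a=2, p=1325, q=181

1325/181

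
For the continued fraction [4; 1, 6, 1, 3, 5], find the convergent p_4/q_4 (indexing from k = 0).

151/31

Using pₖ = aₖpₖ₋₁ + pₖ₋₂, qₖ = aₖqₖ₋₁ + qₖ₋₂ (with p₋₁=1, p₋₂=0, q₋₁=0, q₋₂=1):
  k=0: a=4, p=4, q=1
  k=1: a=1, p=5, q=1
  k=2: a=6, p=34, q=7
  k=3: a=1, p=39, q=8
  k=4: a=3, p=151, q=31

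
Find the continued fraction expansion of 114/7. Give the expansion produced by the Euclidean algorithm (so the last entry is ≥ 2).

[16; 3, 2]

114 = 16·7 + 2
7 = 3·2 + 1
2 = 2·1 + 0  (stop)
So 114/7 = [16; 3, 2].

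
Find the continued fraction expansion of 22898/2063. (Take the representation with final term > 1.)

[11; 10, 15, 1, 3, 3]

22898 = 11*2063 + 205
2063 = 10*205 + 13
205 = 15*13 + 10
13 = 1*10 + 3
10 = 3*3 + 1
3 = 3*1 + 0  (stop)
So 22898/2063 = [11; 10, 15, 1, 3, 3].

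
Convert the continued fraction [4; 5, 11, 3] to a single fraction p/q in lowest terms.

726/173

Using pₖ = aₖpₖ₋₁ + pₖ₋₂ and qₖ = aₖqₖ₋₁ + qₖ₋₂:
  k=0: a=4, p=4, q=1
  k=1: a=5, p=21, q=5
  k=2: a=11, p=235, q=56
  k=3: a=3, p=726, q=173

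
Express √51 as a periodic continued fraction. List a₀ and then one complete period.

a₀ = ⌊√51⌋ = 7.
With m₀=0, d₀=1 and mₖ₊₁ = dₖaₖ − mₖ, dₖ₊₁ = (n − mₖ₊₁²)/dₖ, aₖ₊₁ = ⌊(a₀+mₖ₊₁)/dₖ₊₁⌋:
  k=1: m=7, d=2, a=7
  k=2: m=7, d=1, a=14
d=1 and a=2a₀=14 at k=2, so the next step gives (m, d) = (7, 2) again — its k=1 value — and the period has length 2.

[7; 7, 14]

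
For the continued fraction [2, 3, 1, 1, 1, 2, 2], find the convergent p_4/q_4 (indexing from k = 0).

25/11

Using pₖ = aₖpₖ₋₁ + pₖ₋₂, qₖ = aₖqₖ₋₁ + qₖ₋₂ (with p₋₁=1, p₋₂=0, q₋₁=0, q₋₂=1):
  k=0: a=2, p=2, q=1
  k=1: a=3, p=7, q=3
  k=2: a=1, p=9, q=4
  k=3: a=1, p=16, q=7
  k=4: a=1, p=25, q=11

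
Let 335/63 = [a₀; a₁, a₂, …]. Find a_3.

1

335 = 5·63 + 20   →  a_0 = 5
63 = 3·20 + 3   →  a_1 = 3
20 = 6·3 + 2   →  a_2 = 6
3 = 1·2 + 1   →  a_3 = 1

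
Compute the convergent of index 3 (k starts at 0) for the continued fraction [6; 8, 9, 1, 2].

496/81

Using pₖ = aₖpₖ₋₁ + pₖ₋₂, qₖ = aₖqₖ₋₁ + qₖ₋₂ (with p₋₁=1, p₋₂=0, q₋₁=0, q₋₂=1):
  k=0: a=6, p=6, q=1
  k=1: a=8, p=49, q=8
  k=2: a=9, p=447, q=73
  k=3: a=1, p=496, q=81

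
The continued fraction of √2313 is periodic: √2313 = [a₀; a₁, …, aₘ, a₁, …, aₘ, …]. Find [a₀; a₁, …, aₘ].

[48; 10, 1, 2, 10, 2, 1, 10, 96]

a₀ = ⌊√2313⌋ = 48.
With m₀=0, d₀=1 and mₖ₊₁ = dₖaₖ − mₖ, dₖ₊₁ = (n − mₖ₊₁²)/dₖ, aₖ₊₁ = ⌊(a₀+mₖ₊₁)/dₖ₊₁⌋:
  k=1: m=48, d=9, a=10
  k=2: m=42, d=61, a=1
  k=3: m=19, d=32, a=2
  k=4: m=45, d=9, a=10
  k=5: m=45, d=32, a=2
  k=6: m=19, d=61, a=1
  k=7: m=42, d=9, a=10
  k=8: m=48, d=1, a=96
d=1 and a=2a₀=96 at k=8, so the next step gives (m, d) = (48, 9) again — its k=1 value — and the period has length 8.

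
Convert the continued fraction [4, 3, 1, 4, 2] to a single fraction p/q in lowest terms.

179/42

Using pₖ = aₖpₖ₋₁ + pₖ₋₂ and qₖ = aₖqₖ₋₁ + qₖ₋₂:
  k=0: a=4, p=4, q=1
  k=1: a=3, p=13, q=3
  k=2: a=1, p=17, q=4
  k=3: a=4, p=81, q=19
  k=4: a=2, p=179, q=42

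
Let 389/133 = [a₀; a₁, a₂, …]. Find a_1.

1

389 = 2·133 + 123   →  a_0 = 2
133 = 1·123 + 10   →  a_1 = 1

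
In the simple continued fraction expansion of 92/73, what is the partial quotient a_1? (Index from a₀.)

92 = 1·73 + 19   →  a_0 = 1
73 = 3·19 + 16   →  a_1 = 3

3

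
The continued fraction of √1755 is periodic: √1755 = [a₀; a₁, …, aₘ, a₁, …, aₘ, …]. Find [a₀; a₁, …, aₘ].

a₀ = ⌊√1755⌋ = 41.
With m₀=0, d₀=1 and mₖ₊₁ = dₖaₖ − mₖ, dₖ₊₁ = (n − mₖ₊₁²)/dₖ, aₖ₊₁ = ⌊(a₀+mₖ₊₁)/dₖ₊₁⌋:
  k=1: m=41, d=74, a=1
  k=2: m=33, d=9, a=8
  k=3: m=39, d=26, a=3
  k=4: m=39, d=9, a=8
  k=5: m=33, d=74, a=1
  k=6: m=41, d=1, a=82
d=1 and a=2a₀=82 at k=6, so the next step gives (m, d) = (41, 74) again — its k=1 value — and the period has length 6.

[41; 1, 8, 3, 8, 1, 82]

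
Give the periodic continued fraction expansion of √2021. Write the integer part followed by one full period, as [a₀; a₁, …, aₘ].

[44; 1, 21, 2, 21, 1, 88]

a₀ = ⌊√2021⌋ = 44.
With m₀=0, d₀=1 and mₖ₊₁ = dₖaₖ − mₖ, dₖ₊₁ = (n − mₖ₊₁²)/dₖ, aₖ₊₁ = ⌊(a₀+mₖ₊₁)/dₖ₊₁⌋:
  k=1: m=44, d=85, a=1
  k=2: m=41, d=4, a=21
  k=3: m=43, d=43, a=2
  k=4: m=43, d=4, a=21
  k=5: m=41, d=85, a=1
  k=6: m=44, d=1, a=88
d=1 and a=2a₀=88 at k=6, so the next step gives (m, d) = (44, 85) again — its k=1 value — and the period has length 6.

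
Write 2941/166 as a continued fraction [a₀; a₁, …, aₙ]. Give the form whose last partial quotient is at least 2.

[17; 1, 2, 1, 1, 7, 3]

2941 = 17·166 + 119
166 = 1·119 + 47
119 = 2·47 + 25
47 = 1·25 + 22
25 = 1·22 + 3
22 = 7·3 + 1
3 = 3·1 + 0  (stop)
So 2941/166 = [17; 1, 2, 1, 1, 7, 3].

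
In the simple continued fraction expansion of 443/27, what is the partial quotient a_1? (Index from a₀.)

2

443 = 16·27 + 11   →  a_0 = 16
27 = 2·11 + 5   →  a_1 = 2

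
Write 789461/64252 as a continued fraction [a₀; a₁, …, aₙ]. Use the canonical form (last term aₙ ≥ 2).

789461 = 12×64252 + 18437
64252 = 3×18437 + 8941
18437 = 2×8941 + 555
8941 = 16×555 + 61
555 = 9×61 + 6
61 = 10×6 + 1
6 = 6×1 + 0  (stop)
So 789461/64252 = [12; 3, 2, 16, 9, 10, 6].

[12; 3, 2, 16, 9, 10, 6]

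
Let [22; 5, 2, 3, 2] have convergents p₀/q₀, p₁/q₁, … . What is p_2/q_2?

244/11

Using pₖ = aₖpₖ₋₁ + pₖ₋₂, qₖ = aₖqₖ₋₁ + qₖ₋₂ (with p₋₁=1, p₋₂=0, q₋₁=0, q₋₂=1):
  k=0: a=22, p=22, q=1
  k=1: a=5, p=111, q=5
  k=2: a=2, p=244, q=11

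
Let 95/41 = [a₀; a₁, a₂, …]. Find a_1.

3

95 = 2·41 + 13   →  a_0 = 2
41 = 3·13 + 2   →  a_1 = 3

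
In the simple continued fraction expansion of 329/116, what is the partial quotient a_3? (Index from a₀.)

9

329 = 2·116 + 97   →  a_0 = 2
116 = 1·97 + 19   →  a_1 = 1
97 = 5·19 + 2   →  a_2 = 5
19 = 9·2 + 1   →  a_3 = 9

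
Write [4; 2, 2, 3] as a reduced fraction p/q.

Using pₖ = aₖpₖ₋₁ + pₖ₋₂ and qₖ = aₖqₖ₋₁ + qₖ₋₂:
  k=0: a=4, p=4, q=1
  k=1: a=2, p=9, q=2
  k=2: a=2, p=22, q=5
  k=3: a=3, p=75, q=17

75/17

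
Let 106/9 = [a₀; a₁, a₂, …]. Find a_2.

3

106 = 11·9 + 7   →  a_0 = 11
9 = 1·7 + 2   →  a_1 = 1
7 = 3·2 + 1   →  a_2 = 3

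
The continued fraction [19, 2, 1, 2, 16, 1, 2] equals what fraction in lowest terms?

Fold from the inside: start with 2/1.
  1 + 1/2 = 3/2
  16 + 2/3 = 50/3
  2 + 3/50 = 103/50
  1 + 50/103 = 153/103
  2 + 103/153 = 409/153
  19 + 153/409 = 7924/409

7924/409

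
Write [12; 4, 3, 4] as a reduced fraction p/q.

Using pₖ = aₖpₖ₋₁ + pₖ₋₂ and qₖ = aₖqₖ₋₁ + qₖ₋₂:
  k=0: a=12, p=12, q=1
  k=1: a=4, p=49, q=4
  k=2: a=3, p=159, q=13
  k=3: a=4, p=685, q=56

685/56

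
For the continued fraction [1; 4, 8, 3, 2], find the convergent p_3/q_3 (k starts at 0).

Using pₖ = aₖpₖ₋₁ + pₖ₋₂, qₖ = aₖqₖ₋₁ + qₖ₋₂ (with p₋₁=1, p₋₂=0, q₋₁=0, q₋₂=1):
  k=0: a=1, p=1, q=1
  k=1: a=4, p=5, q=4
  k=2: a=8, p=41, q=33
  k=3: a=3, p=128, q=103

128/103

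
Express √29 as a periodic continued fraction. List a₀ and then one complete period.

a₀ = ⌊√29⌋ = 5.
With m₀=0, d₀=1 and mₖ₊₁ = dₖaₖ − mₖ, dₖ₊₁ = (n − mₖ₊₁²)/dₖ, aₖ₊₁ = ⌊(a₀+mₖ₊₁)/dₖ₊₁⌋:
  k=1: m=5, d=4, a=2
  k=2: m=3, d=5, a=1
  k=3: m=2, d=5, a=1
  k=4: m=3, d=4, a=2
  k=5: m=5, d=1, a=10
d=1 and a=2a₀=10 at k=5, so the next step gives (m, d) = (5, 4) again — its k=1 value — and the period has length 5.

[5; 2, 1, 1, 2, 10]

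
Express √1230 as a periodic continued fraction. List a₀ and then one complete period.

[35; 14, 70]

a₀ = ⌊√1230⌋ = 35.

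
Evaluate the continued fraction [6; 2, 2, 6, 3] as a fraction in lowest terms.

647/101

Fold from the inside: start with 3/1.
  6 + 1/3 = 19/3
  2 + 3/19 = 41/19
  2 + 19/41 = 101/41
  6 + 41/101 = 647/101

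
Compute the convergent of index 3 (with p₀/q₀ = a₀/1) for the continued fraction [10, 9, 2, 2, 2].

Using pₖ = aₖpₖ₋₁ + pₖ₋₂, qₖ = aₖqₖ₋₁ + qₖ₋₂ (with p₋₁=1, p₋₂=0, q₋₁=0, q₋₂=1):
  k=0: a=10, p=10, q=1
  k=1: a=9, p=91, q=9
  k=2: a=2, p=192, q=19
  k=3: a=2, p=475, q=47

475/47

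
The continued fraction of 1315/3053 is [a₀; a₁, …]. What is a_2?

1315 = 0·3053 + 1315   →  a_0 = 0
3053 = 2·1315 + 423   →  a_1 = 2
1315 = 3·423 + 46   →  a_2 = 3

3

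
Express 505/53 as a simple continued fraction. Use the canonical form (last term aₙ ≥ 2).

505 = 9×53 + 28
53 = 1×28 + 25
28 = 1×25 + 3
25 = 8×3 + 1
3 = 3×1 + 0  (stop)
So 505/53 = [9; 1, 1, 8, 3].

[9; 1, 1, 8, 3]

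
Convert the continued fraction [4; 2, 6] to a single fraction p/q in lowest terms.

58/13

Fold from the inside: start with 6/1.
  2 + 1/6 = 13/6
  4 + 6/13 = 58/13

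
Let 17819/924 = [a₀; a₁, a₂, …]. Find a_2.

17819 = 19·924 + 263   →  a_0 = 19
924 = 3·263 + 135   →  a_1 = 3
263 = 1·135 + 128   →  a_2 = 1

1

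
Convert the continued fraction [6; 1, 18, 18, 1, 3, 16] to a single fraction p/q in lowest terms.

Using pₖ = aₖpₖ₋₁ + pₖ₋₂ and qₖ = aₖqₖ₋₁ + qₖ₋₂:
  k=0: a=6, p=6, q=1
  k=1: a=1, p=7, q=1
  k=2: a=18, p=132, q=19
  k=3: a=18, p=2383, q=343
  k=4: a=1, p=2515, q=362
  k=5: a=3, p=9928, q=1429
  k=6: a=16, p=161363, q=23226

161363/23226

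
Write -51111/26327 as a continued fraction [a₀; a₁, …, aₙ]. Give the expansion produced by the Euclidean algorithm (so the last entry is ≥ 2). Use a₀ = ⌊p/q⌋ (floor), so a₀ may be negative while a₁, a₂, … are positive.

[-2; 17, 16, 13, 1, 2, 2]

-51111 = -2*26327 + 1543
26327 = 17*1543 + 96
1543 = 16*96 + 7
96 = 13*7 + 5
7 = 1*5 + 2
5 = 2*2 + 1
2 = 2*1 + 0  (stop)
So -51111/26327 = [-2; 17, 16, 13, 1, 2, 2].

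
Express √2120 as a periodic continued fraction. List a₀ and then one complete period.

a₀ = ⌊√2120⌋ = 46.
With m₀=0, d₀=1 and mₖ₊₁ = dₖaₖ − mₖ, dₖ₊₁ = (n − mₖ₊₁²)/dₖ, aₖ₊₁ = ⌊(a₀+mₖ₊₁)/dₖ₊₁⌋:
  k=1: m=46, d=4, a=23
  k=2: m=46, d=1, a=92
d=1 and a=2a₀=92 at k=2, so the next step gives (m, d) = (46, 4) again — its k=1 value — and the period has length 2.

[46; 23, 92]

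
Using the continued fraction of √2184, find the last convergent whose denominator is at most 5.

187/4

√2184 = [46; 1, 2, 1, 2, 1, 92, …] (period length 6).
Convergents:
  p_0/q_0 = 46/1
  p_1/q_1 = 47/1
  p_2/q_2 = 140/3
  p_3/q_3 = 187/4
  p_4/q_4 = 514/11
q_3 = 4 ≤ 5 < 11 = q_4, so the answer is 187/4.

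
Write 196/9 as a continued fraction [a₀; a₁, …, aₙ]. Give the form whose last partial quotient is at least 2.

196 = 21×9 + 7
9 = 1×7 + 2
7 = 3×2 + 1
2 = 2×1 + 0  (stop)
So 196/9 = [21; 1, 3, 2].

[21; 1, 3, 2]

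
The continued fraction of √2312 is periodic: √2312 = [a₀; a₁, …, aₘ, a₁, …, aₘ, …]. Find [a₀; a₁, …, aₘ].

a₀ = ⌊√2312⌋ = 48.
With m₀=0, d₀=1 and mₖ₊₁ = dₖaₖ − mₖ, dₖ₊₁ = (n − mₖ₊₁²)/dₖ, aₖ₊₁ = ⌊(a₀+mₖ₊₁)/dₖ₊₁⌋:
  k=1: m=48, d=8, a=12
  k=2: m=48, d=1, a=96
d=1 and a=2a₀=96 at k=2, so the next step gives (m, d) = (48, 8) again — its k=1 value — and the period has length 2.

[48; 12, 96]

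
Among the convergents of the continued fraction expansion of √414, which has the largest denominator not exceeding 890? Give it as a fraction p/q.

√414 = [20; 2, 1, 7, 2, 7, 1, 2, 40, …] (period length 8).
Convergents:
  p_0/q_0 = 20/1
  p_1/q_1 = 41/2
  p_2/q_2 = 61/3
  p_3/q_3 = 468/23
  p_4/q_4 = 997/49
  p_5/q_5 = 7447/366
  p_6/q_6 = 8444/415
  p_7/q_7 = 24335/1196
q_6 = 415 ≤ 890 < 1196 = q_7, so the answer is 8444/415.

8444/415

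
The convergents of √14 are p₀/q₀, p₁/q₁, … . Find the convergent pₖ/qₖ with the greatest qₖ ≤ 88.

√14 = [3; 1, 2, 1, 6, …] (period length 4).
Convergents:
  p_0/q_0 = 3/1
  p_1/q_1 = 4/1
  p_2/q_2 = 11/3
  p_3/q_3 = 15/4
  p_4/q_4 = 101/27
  p_5/q_5 = 116/31
  p_6/q_6 = 333/89
q_5 = 31 ≤ 88 < 89 = q_6, so the answer is 116/31.

116/31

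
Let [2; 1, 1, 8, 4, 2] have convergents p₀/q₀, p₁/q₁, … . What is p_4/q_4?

Using pₖ = aₖpₖ₋₁ + pₖ₋₂, qₖ = aₖqₖ₋₁ + qₖ₋₂ (with p₋₁=1, p₋₂=0, q₋₁=0, q₋₂=1):
  k=0: a=2, p=2, q=1
  k=1: a=1, p=3, q=1
  k=2: a=1, p=5, q=2
  k=3: a=8, p=43, q=17
  k=4: a=4, p=177, q=70

177/70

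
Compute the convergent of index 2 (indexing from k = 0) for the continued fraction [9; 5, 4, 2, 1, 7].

193/21

Using pₖ = aₖpₖ₋₁ + pₖ₋₂, qₖ = aₖqₖ₋₁ + qₖ₋₂ (with p₋₁=1, p₋₂=0, q₋₁=0, q₋₂=1):
  k=0: a=9, p=9, q=1
  k=1: a=5, p=46, q=5
  k=2: a=4, p=193, q=21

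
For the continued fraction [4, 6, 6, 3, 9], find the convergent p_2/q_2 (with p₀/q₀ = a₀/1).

154/37

Using pₖ = aₖpₖ₋₁ + pₖ₋₂, qₖ = aₖqₖ₋₁ + qₖ₋₂ (with p₋₁=1, p₋₂=0, q₋₁=0, q₋₂=1):
  k=0: a=4, p=4, q=1
  k=1: a=6, p=25, q=6
  k=2: a=6, p=154, q=37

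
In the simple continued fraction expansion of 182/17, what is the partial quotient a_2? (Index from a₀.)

2

182 = 10·17 + 12   →  a_0 = 10
17 = 1·12 + 5   →  a_1 = 1
12 = 2·5 + 2   →  a_2 = 2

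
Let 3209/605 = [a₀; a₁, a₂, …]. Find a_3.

2

3209 = 5·605 + 184   →  a_0 = 5
605 = 3·184 + 53   →  a_1 = 3
184 = 3·53 + 25   →  a_2 = 3
53 = 2·25 + 3   →  a_3 = 2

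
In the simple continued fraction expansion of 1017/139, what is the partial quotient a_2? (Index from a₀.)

1017 = 7·139 + 44   →  a_0 = 7
139 = 3·44 + 7   →  a_1 = 3
44 = 6·7 + 2   →  a_2 = 6

6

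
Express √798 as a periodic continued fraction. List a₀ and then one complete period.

[28; 4, 56]

a₀ = ⌊√798⌋ = 28.
With m₀=0, d₀=1 and mₖ₊₁ = dₖaₖ − mₖ, dₖ₊₁ = (n − mₖ₊₁²)/dₖ, aₖ₊₁ = ⌊(a₀+mₖ₊₁)/dₖ₊₁⌋:
  k=1: m=28, d=14, a=4
  k=2: m=28, d=1, a=56
d=1 and a=2a₀=56 at k=2, so the next step gives (m, d) = (28, 14) again — its k=1 value — and the period has length 2.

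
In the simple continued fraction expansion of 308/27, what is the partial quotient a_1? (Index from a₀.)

2

308 = 11·27 + 11   →  a_0 = 11
27 = 2·11 + 5   →  a_1 = 2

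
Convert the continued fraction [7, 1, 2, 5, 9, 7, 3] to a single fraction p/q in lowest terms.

Fold from the inside: start with 3/1.
  7 + 1/3 = 22/3
  9 + 3/22 = 201/22
  5 + 22/201 = 1027/201
  2 + 201/1027 = 2255/1027
  1 + 1027/2255 = 3282/2255
  7 + 2255/3282 = 25229/3282

25229/3282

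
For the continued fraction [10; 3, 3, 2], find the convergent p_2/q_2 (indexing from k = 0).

Using pₖ = aₖpₖ₋₁ + pₖ₋₂, qₖ = aₖqₖ₋₁ + qₖ₋₂ (with p₋₁=1, p₋₂=0, q₋₁=0, q₋₂=1):
  k=0: a=10, p=10, q=1
  k=1: a=3, p=31, q=3
  k=2: a=3, p=103, q=10

103/10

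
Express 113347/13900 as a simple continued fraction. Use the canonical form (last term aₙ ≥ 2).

113347 = 8×13900 + 2147
13900 = 6×2147 + 1018
2147 = 2×1018 + 111
1018 = 9×111 + 19
111 = 5×19 + 16
19 = 1×16 + 3
16 = 5×3 + 1
3 = 3×1 + 0  (stop)
So 113347/13900 = [8; 6, 2, 9, 5, 1, 5, 3].

[8; 6, 2, 9, 5, 1, 5, 3]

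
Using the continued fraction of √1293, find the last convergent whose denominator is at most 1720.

√1293 = [35; 1, 22, 1, 70, …] (period length 4).
Convergents:
  p_0/q_0 = 35/1
  p_1/q_1 = 36/1
  p_2/q_2 = 827/23
  p_3/q_3 = 863/24
  p_4/q_4 = 61237/1703
  p_5/q_5 = 62100/1727
q_4 = 1703 ≤ 1720 < 1727 = q_5, so the answer is 61237/1703.

61237/1703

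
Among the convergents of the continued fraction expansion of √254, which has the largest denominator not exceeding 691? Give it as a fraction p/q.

√254 = [15; 1, 14, 1, 30, …] (period length 4).
Convergents:
  p_0/q_0 = 15/1
  p_1/q_1 = 16/1
  p_2/q_2 = 239/15
  p_3/q_3 = 255/16
  p_4/q_4 = 7889/495
  p_5/q_5 = 8144/511
  p_6/q_6 = 121905/7649
q_5 = 511 ≤ 691 < 7649 = q_6, so the answer is 8144/511.

8144/511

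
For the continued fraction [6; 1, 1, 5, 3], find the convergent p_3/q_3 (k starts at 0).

Using pₖ = aₖpₖ₋₁ + pₖ₋₂, qₖ = aₖqₖ₋₁ + qₖ₋₂ (with p₋₁=1, p₋₂=0, q₋₁=0, q₋₂=1):
  k=0: a=6, p=6, q=1
  k=1: a=1, p=7, q=1
  k=2: a=1, p=13, q=2
  k=3: a=5, p=72, q=11

72/11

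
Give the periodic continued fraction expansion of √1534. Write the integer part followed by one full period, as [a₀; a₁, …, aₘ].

[39; 6, 78]

a₀ = ⌊√1534⌋ = 39.
With m₀=0, d₀=1 and mₖ₊₁ = dₖaₖ − mₖ, dₖ₊₁ = (n − mₖ₊₁²)/dₖ, aₖ₊₁ = ⌊(a₀+mₖ₊₁)/dₖ₊₁⌋:
  k=1: m=39, d=13, a=6
  k=2: m=39, d=1, a=78
d=1 and a=2a₀=78 at k=2, so the next step gives (m, d) = (39, 13) again — its k=1 value — and the period has length 2.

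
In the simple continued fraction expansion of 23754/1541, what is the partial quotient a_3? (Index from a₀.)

23754 = 15·1541 + 639   →  a_0 = 15
1541 = 2·639 + 263   →  a_1 = 2
639 = 2·263 + 113   →  a_2 = 2
263 = 2·113 + 37   →  a_3 = 2

2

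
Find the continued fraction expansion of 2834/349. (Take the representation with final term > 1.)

[8; 8, 3, 4, 3]

2834 = 8·349 + 42
349 = 8·42 + 13
42 = 3·13 + 3
13 = 4·3 + 1
3 = 3·1 + 0  (stop)
So 2834/349 = [8; 8, 3, 4, 3].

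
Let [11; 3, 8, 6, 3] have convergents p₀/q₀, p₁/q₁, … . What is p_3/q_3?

1732/153

Using pₖ = aₖpₖ₋₁ + pₖ₋₂, qₖ = aₖqₖ₋₁ + qₖ₋₂ (with p₋₁=1, p₋₂=0, q₋₁=0, q₋₂=1):
  k=0: a=11, p=11, q=1
  k=1: a=3, p=34, q=3
  k=2: a=8, p=283, q=25
  k=3: a=6, p=1732, q=153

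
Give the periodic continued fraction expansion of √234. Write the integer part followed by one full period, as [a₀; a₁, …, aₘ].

a₀ = ⌊√234⌋ = 15.
With m₀=0, d₀=1 and mₖ₊₁ = dₖaₖ − mₖ, dₖ₊₁ = (n − mₖ₊₁²)/dₖ, aₖ₊₁ = ⌊(a₀+mₖ₊₁)/dₖ₊₁⌋:
  k=1: m=15, d=9, a=3
  k=2: m=12, d=10, a=2
  k=3: m=8, d=17, a=1
  k=4: m=9, d=9, a=2
  k=5: m=9, d=17, a=1
  k=6: m=8, d=10, a=2
  k=7: m=12, d=9, a=3
  k=8: m=15, d=1, a=30
d=1 and a=2a₀=30 at k=8, so the next step gives (m, d) = (15, 9) again — its k=1 value — and the period has length 8.

[15; 3, 2, 1, 2, 1, 2, 3, 30]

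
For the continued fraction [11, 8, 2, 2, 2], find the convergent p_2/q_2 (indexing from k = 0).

189/17

Using pₖ = aₖpₖ₋₁ + pₖ₋₂, qₖ = aₖqₖ₋₁ + qₖ₋₂ (with p₋₁=1, p₋₂=0, q₋₁=0, q₋₂=1):
  k=0: a=11, p=11, q=1
  k=1: a=8, p=89, q=8
  k=2: a=2, p=189, q=17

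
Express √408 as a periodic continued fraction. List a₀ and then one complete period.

[20; 5, 40]

a₀ = ⌊√408⌋ = 20.
With m₀=0, d₀=1 and mₖ₊₁ = dₖaₖ − mₖ, dₖ₊₁ = (n − mₖ₊₁²)/dₖ, aₖ₊₁ = ⌊(a₀+mₖ₊₁)/dₖ₊₁⌋:
  k=1: m=20, d=8, a=5
  k=2: m=20, d=1, a=40
d=1 and a=2a₀=40 at k=2, so the next step gives (m, d) = (20, 8) again — its k=1 value — and the period has length 2.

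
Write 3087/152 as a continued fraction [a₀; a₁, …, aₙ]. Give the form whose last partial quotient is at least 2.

3087 = 20*152 + 47
152 = 3*47 + 11
47 = 4*11 + 3
11 = 3*3 + 2
3 = 1*2 + 1
2 = 2*1 + 0  (stop)
So 3087/152 = [20; 3, 4, 3, 1, 2].

[20; 3, 4, 3, 1, 2]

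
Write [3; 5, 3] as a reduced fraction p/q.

51/16

Using pₖ = aₖpₖ₋₁ + pₖ₋₂ and qₖ = aₖqₖ₋₁ + qₖ₋₂:
  k=0: a=3, p=3, q=1
  k=1: a=5, p=16, q=5
  k=2: a=3, p=51, q=16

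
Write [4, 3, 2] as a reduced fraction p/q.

Using pₖ = aₖpₖ₋₁ + pₖ₋₂ and qₖ = aₖqₖ₋₁ + qₖ₋₂:
  k=0: a=4, p=4, q=1
  k=1: a=3, p=13, q=3
  k=2: a=2, p=30, q=7

30/7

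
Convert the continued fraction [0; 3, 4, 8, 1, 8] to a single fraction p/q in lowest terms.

Using pₖ = aₖpₖ₋₁ + pₖ₋₂ and qₖ = aₖqₖ₋₁ + qₖ₋₂:
  k=0: a=0, p=0, q=1
  k=1: a=3, p=1, q=3
  k=2: a=4, p=4, q=13
  k=3: a=8, p=33, q=107
  k=4: a=1, p=37, q=120
  k=5: a=8, p=329, q=1067

329/1067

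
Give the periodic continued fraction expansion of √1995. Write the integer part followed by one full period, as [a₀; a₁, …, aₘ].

a₀ = ⌊√1995⌋ = 44.

[44; 1, 1, 1, 88]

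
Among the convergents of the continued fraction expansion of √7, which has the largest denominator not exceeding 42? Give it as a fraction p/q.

√7 = [2; 1, 1, 1, 4, …] (period length 4).
Convergents:
  p_0/q_0 = 2/1
  p_1/q_1 = 3/1
  p_2/q_2 = 5/2
  p_3/q_3 = 8/3
  p_4/q_4 = 37/14
  p_5/q_5 = 45/17
  p_6/q_6 = 82/31
  p_7/q_7 = 127/48
q_6 = 31 ≤ 42 < 48 = q_7, so the answer is 82/31.

82/31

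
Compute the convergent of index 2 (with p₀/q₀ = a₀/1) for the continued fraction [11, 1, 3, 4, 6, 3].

47/4

Using pₖ = aₖpₖ₋₁ + pₖ₋₂, qₖ = aₖqₖ₋₁ + qₖ₋₂ (with p₋₁=1, p₋₂=0, q₋₁=0, q₋₂=1):
  k=0: a=11, p=11, q=1
  k=1: a=1, p=12, q=1
  k=2: a=3, p=47, q=4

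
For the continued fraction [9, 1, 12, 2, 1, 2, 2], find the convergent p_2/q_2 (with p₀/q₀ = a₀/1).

129/13

Using pₖ = aₖpₖ₋₁ + pₖ₋₂, qₖ = aₖqₖ₋₁ + qₖ₋₂ (with p₋₁=1, p₋₂=0, q₋₁=0, q₋₂=1):
  k=0: a=9, p=9, q=1
  k=1: a=1, p=10, q=1
  k=2: a=12, p=129, q=13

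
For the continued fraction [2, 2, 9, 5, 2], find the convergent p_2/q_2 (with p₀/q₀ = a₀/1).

Using pₖ = aₖpₖ₋₁ + pₖ₋₂, qₖ = aₖqₖ₋₁ + qₖ₋₂ (with p₋₁=1, p₋₂=0, q₋₁=0, q₋₂=1):
  k=0: a=2, p=2, q=1
  k=1: a=2, p=5, q=2
  k=2: a=9, p=47, q=19

47/19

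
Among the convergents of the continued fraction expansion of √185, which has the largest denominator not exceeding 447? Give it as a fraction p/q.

√185 = [13; 1, 1, 1, 1, 26, …] (period length 5).
Convergents:
  p_0/q_0 = 13/1
  p_1/q_1 = 14/1
  p_2/q_2 = 27/2
  p_3/q_3 = 41/3
  p_4/q_4 = 68/5
  p_5/q_5 = 1809/133
  p_6/q_6 = 1877/138
  p_7/q_7 = 3686/271
  p_8/q_8 = 5563/409
  p_9/q_9 = 9249/680
q_8 = 409 ≤ 447 < 680 = q_9, so the answer is 5563/409.

5563/409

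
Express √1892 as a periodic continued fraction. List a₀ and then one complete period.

a₀ = ⌊√1892⌋ = 43.
With m₀=0, d₀=1 and mₖ₊₁ = dₖaₖ − mₖ, dₖ₊₁ = (n − mₖ₊₁²)/dₖ, aₖ₊₁ = ⌊(a₀+mₖ₊₁)/dₖ₊₁⌋:
  k=1: m=43, d=43, a=2
  k=2: m=43, d=1, a=86
d=1 and a=2a₀=86 at k=2, so the next step gives (m, d) = (43, 43) again — its k=1 value — and the period has length 2.

[43; 2, 86]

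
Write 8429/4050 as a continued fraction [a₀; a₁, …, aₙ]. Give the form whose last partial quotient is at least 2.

[2; 12, 3, 4, 2, 3, 3]

8429 = 2×4050 + 329
4050 = 12×329 + 102
329 = 3×102 + 23
102 = 4×23 + 10
23 = 2×10 + 3
10 = 3×3 + 1
3 = 3×1 + 0  (stop)
So 8429/4050 = [2; 12, 3, 4, 2, 3, 3].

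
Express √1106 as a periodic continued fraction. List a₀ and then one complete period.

[33; 3, 1, 8, 1, 3, 66]

a₀ = ⌊√1106⌋ = 33.
With m₀=0, d₀=1 and mₖ₊₁ = dₖaₖ − mₖ, dₖ₊₁ = (n − mₖ₊₁²)/dₖ, aₖ₊₁ = ⌊(a₀+mₖ₊₁)/dₖ₊₁⌋:
  k=1: m=33, d=17, a=3
  k=2: m=18, d=46, a=1
  k=3: m=28, d=7, a=8
  k=4: m=28, d=46, a=1
  k=5: m=18, d=17, a=3
  k=6: m=33, d=1, a=66
d=1 and a=2a₀=66 at k=6, so the next step gives (m, d) = (33, 17) again — its k=1 value — and the period has length 6.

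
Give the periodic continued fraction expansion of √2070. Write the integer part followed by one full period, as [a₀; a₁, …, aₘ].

[45; 2, 90]

a₀ = ⌊√2070⌋ = 45.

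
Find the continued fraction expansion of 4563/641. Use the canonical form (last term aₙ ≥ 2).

[7; 8, 2, 3, 3, 3]

4563 = 7·641 + 76
641 = 8·76 + 33
76 = 2·33 + 10
33 = 3·10 + 3
10 = 3·3 + 1
3 = 3·1 + 0  (stop)
So 4563/641 = [7; 8, 2, 3, 3, 3].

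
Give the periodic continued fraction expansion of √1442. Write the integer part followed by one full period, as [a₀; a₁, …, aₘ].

a₀ = ⌊√1442⌋ = 37.
With m₀=0, d₀=1 and mₖ₊₁ = dₖaₖ − mₖ, dₖ₊₁ = (n − mₖ₊₁²)/dₖ, aₖ₊₁ = ⌊(a₀+mₖ₊₁)/dₖ₊₁⌋:
  k=1: m=37, d=73, a=1
  k=2: m=36, d=2, a=36
  k=3: m=36, d=73, a=1
  k=4: m=37, d=1, a=74
d=1 and a=2a₀=74 at k=4, so the next step gives (m, d) = (37, 73) again — its k=1 value — and the period has length 4.

[37; 1, 36, 1, 74]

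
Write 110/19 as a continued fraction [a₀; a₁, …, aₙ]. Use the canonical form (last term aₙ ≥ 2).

110 = 5*19 + 15
19 = 1*15 + 4
15 = 3*4 + 3
4 = 1*3 + 1
3 = 3*1 + 0  (stop)
So 110/19 = [5; 1, 3, 1, 3].

[5; 1, 3, 1, 3]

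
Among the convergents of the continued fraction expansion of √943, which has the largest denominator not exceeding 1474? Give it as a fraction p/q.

√943 = [30; 1, 2, 2, 2, 1, 60, …] (period length 6).
Convergents:
  p_0/q_0 = 30/1
  p_1/q_1 = 31/1
  p_2/q_2 = 92/3
  p_3/q_3 = 215/7
  p_4/q_4 = 522/17
  p_5/q_5 = 737/24
  p_6/q_6 = 44742/1457
  p_7/q_7 = 45479/1481
q_6 = 1457 ≤ 1474 < 1481 = q_7, so the answer is 44742/1457.

44742/1457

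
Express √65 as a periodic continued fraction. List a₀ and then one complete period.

[8; 16]

a₀ = ⌊√65⌋ = 8.
With m₀=0, d₀=1 and mₖ₊₁ = dₖaₖ − mₖ, dₖ₊₁ = (n − mₖ₊₁²)/dₖ, aₖ₊₁ = ⌊(a₀+mₖ₊₁)/dₖ₊₁⌋:
  k=1: m=8, d=1, a=16
d=1 and a=2a₀=16 at k=1, so the next step gives (m, d) = (8, 1) again — its k=1 value — and the period has length 1.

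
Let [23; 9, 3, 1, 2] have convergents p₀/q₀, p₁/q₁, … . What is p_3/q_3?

855/37

Using pₖ = aₖpₖ₋₁ + pₖ₋₂, qₖ = aₖqₖ₋₁ + qₖ₋₂ (with p₋₁=1, p₋₂=0, q₋₁=0, q₋₂=1):
  k=0: a=23, p=23, q=1
  k=1: a=9, p=208, q=9
  k=2: a=3, p=647, q=28
  k=3: a=1, p=855, q=37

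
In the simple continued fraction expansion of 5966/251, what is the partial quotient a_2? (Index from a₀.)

5966 = 23·251 + 193   →  a_0 = 23
251 = 1·193 + 58   →  a_1 = 1
193 = 3·58 + 19   →  a_2 = 3

3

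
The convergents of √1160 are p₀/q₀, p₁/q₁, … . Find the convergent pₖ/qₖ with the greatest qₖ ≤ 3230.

√1160 = [34; 17, 68, …] (period length 2).
Convergents:
  p_0/q_0 = 34/1
  p_1/q_1 = 579/17
  p_2/q_2 = 39406/1157
  p_3/q_3 = 670481/19686
q_2 = 1157 ≤ 3230 < 19686 = q_3, so the answer is 39406/1157.

39406/1157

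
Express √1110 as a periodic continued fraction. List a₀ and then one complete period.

[33; 3, 6, 3, 66]

a₀ = ⌊√1110⌋ = 33.
With m₀=0, d₀=1 and mₖ₊₁ = dₖaₖ − mₖ, dₖ₊₁ = (n − mₖ₊₁²)/dₖ, aₖ₊₁ = ⌊(a₀+mₖ₊₁)/dₖ₊₁⌋:
  k=1: m=33, d=21, a=3
  k=2: m=30, d=10, a=6
  k=3: m=30, d=21, a=3
  k=4: m=33, d=1, a=66
d=1 and a=2a₀=66 at k=4, so the next step gives (m, d) = (33, 21) again — its k=1 value — and the period has length 4.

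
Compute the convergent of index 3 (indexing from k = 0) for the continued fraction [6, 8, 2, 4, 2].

465/76

Using pₖ = aₖpₖ₋₁ + pₖ₋₂, qₖ = aₖqₖ₋₁ + qₖ₋₂ (with p₋₁=1, p₋₂=0, q₋₁=0, q₋₂=1):
  k=0: a=6, p=6, q=1
  k=1: a=8, p=49, q=8
  k=2: a=2, p=104, q=17
  k=3: a=4, p=465, q=76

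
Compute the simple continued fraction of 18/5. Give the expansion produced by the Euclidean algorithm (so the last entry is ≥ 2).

[3; 1, 1, 2]

18 = 3×5 + 3
5 = 1×3 + 2
3 = 1×2 + 1
2 = 2×1 + 0  (stop)
So 18/5 = [3; 1, 1, 2].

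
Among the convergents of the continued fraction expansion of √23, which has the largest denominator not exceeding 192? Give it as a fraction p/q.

916/191

√23 = [4; 1, 3, 1, 8, …] (period length 4).
Convergents:
  p_0/q_0 = 4/1
  p_1/q_1 = 5/1
  p_2/q_2 = 19/4
  p_3/q_3 = 24/5
  p_4/q_4 = 211/44
  p_5/q_5 = 235/49
  p_6/q_6 = 916/191
  p_7/q_7 = 1151/240
q_6 = 191 ≤ 192 < 240 = q_7, so the answer is 916/191.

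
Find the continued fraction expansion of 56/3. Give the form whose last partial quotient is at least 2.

56 = 18×3 + 2
3 = 1×2 + 1
2 = 2×1 + 0  (stop)
So 56/3 = [18; 1, 2].

[18; 1, 2]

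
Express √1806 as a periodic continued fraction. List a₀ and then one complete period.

a₀ = ⌊√1806⌋ = 42.
With m₀=0, d₀=1 and mₖ₊₁ = dₖaₖ − mₖ, dₖ₊₁ = (n − mₖ₊₁²)/dₖ, aₖ₊₁ = ⌊(a₀+mₖ₊₁)/dₖ₊₁⌋:
  k=1: m=42, d=42, a=2
  k=2: m=42, d=1, a=84
d=1 and a=2a₀=84 at k=2, so the next step gives (m, d) = (42, 42) again — its k=1 value — and the period has length 2.

[42; 2, 84]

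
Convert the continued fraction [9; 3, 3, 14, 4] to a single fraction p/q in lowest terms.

5413/582

Using pₖ = aₖpₖ₋₁ + pₖ₋₂ and qₖ = aₖqₖ₋₁ + qₖ₋₂:
  k=0: a=9, p=9, q=1
  k=1: a=3, p=28, q=3
  k=2: a=3, p=93, q=10
  k=3: a=14, p=1330, q=143
  k=4: a=4, p=5413, q=582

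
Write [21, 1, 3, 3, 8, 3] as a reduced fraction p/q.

7336/337

Fold from the inside: start with 3/1.
  8 + 1/3 = 25/3
  3 + 3/25 = 78/25
  3 + 25/78 = 259/78
  1 + 78/259 = 337/259
  21 + 259/337 = 7336/337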